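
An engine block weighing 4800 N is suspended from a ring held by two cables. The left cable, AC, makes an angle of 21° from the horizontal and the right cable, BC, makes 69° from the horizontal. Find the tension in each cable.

ΣF_x = 0: −T_AC·cos21° + T_BC·cos69° = 0 → T_BC = 2.60509·T_AC.
ΣF_y = 0: T_AC·sin21° + T_BC·sin69° = 4800.
Substitute: T_AC·(0.358368 + 2.60509·0.93358) = 4800 → T_AC = 1720.17 ≈ 1720 N.
Then T_BC = 2.60509 × 1720.17 = 4481 N.

T_AC = 1720 N, T_BC = 4481 N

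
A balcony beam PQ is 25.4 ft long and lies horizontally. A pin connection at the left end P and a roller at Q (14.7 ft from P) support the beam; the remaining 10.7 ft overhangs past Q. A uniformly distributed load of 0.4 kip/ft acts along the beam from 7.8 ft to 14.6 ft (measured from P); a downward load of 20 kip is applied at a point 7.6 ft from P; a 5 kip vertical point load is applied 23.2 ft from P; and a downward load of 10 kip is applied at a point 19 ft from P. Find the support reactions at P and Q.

P_x = 0, P_y = 4.491 kip, Q_y = 33.23 kip

Resultant of the distributed load: 0.4 × 6.8 = 2.72 kip at 11.2 ft from P.
Taking moments about P: Q_y·14.7 − (0.4·6.8)·11.2 − 20·7.6 − 5·23.2 − 10·19 = 0 → Q_y = 488.464/14.7 = 33.2288 ≈ 33.23 kip.
ΣF_y = 0: P_y + 33.2288 − 0.4·6.8 − 20 − 5 − 10 = 0 → P_y = 4.491 kip.
ΣF_x = 0: no horizontal applied forces, so P_x = 0.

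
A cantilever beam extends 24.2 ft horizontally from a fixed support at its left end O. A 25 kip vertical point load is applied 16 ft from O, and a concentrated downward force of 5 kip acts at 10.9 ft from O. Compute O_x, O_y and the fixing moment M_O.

O_x = 0, O_y = 30.00 kip, M_O = 454.5 kip·ft

ΣF_x = 0: O_x = 0.
ΣF_y = 0: O_y − 25 − 5 = 0 → O_y = 30.00 kip.
ΣM about O: M_O − 25·16 − 5·10.9 = 0 → M_O = 454.5 kip·ft.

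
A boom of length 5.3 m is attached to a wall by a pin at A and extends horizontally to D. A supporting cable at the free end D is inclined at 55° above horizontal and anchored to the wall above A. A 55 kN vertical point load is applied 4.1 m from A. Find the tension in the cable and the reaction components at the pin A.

T = 51.94 kN, A_x = 29.79 kN, A_y = 12.45 kN

ΣM about A: T·sin55°·5.3 − 55·4.1 = 0 → T = 225.5/(5.3·0.819152) = 51.9405 ≈ 51.94 kN.
ΣF_x = 0: A_x − T·cos55° = 0 → A_x = 51.9405 × 0.573576 = 29.79 kN.
ΣF_y = 0: A_y + T·sin55° − 55 = 0 → A_y = 55 − 51.9405 × 0.819152 = 12.45 kN.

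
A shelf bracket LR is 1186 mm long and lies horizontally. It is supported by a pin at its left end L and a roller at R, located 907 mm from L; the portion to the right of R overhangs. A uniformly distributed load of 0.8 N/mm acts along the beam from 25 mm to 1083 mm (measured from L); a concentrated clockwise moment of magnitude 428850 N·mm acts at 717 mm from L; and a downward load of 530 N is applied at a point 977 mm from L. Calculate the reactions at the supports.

L_x = 0, L_y = -184.3 N, R_y = 1561 N

Resultant of the distributed load: 0.8 × 1058 = 846.4 N at 554 mm from L.
ΣM about L: R_y·907 − (0.8·1058)·554 − 428850 − 530·977 = 0 → R_y = 1415565.6/907 = 1560.71 ≈ 1561 N.
ΣF_y = 0: L_y + 1560.71 − 0.8·1058 − 530 = 0 → L_y = -184.3 N.
ΣF_x = 0: no horizontal applied forces, so L_x = 0.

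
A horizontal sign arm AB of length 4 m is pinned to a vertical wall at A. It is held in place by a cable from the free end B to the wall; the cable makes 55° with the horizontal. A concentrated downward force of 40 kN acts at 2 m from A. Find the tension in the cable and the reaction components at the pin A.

ΣM about A: T·sin55°·4 − 40·2 = 0 → T = 80/(4·0.819152) = 24.4155 ≈ 24.42 kN.
ΣF_x = 0: A_x − T·cos55° = 0 → A_x = 24.4155 × 0.573576 = 14.00 kN.
ΣF_y = 0: A_y + T·sin55° − 40 = 0 → A_y = 40 − 24.4155 × 0.819152 = 20.00 kN.

T = 24.42 kN, A_x = 14.00 kN, A_y = 20.00 kN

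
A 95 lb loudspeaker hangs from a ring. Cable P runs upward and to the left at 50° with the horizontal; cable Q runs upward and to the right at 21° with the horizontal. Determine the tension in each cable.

ΣF_x = 0: −T_P·cos50° + T_Q·cos21° = 0 → T_Q = 0.688519·T_P.
ΣF_y = 0: T_P·sin50° + T_Q·sin21° = 95.
Substitute: T_P·(0.766044 + 0.688519·0.358368) = 95 → T_P = 93.8006 ≈ 93.80 lb.
Then T_Q = 0.688519 × 93.8006 = 64.58 lb.

T_P = 93.80 lb, T_Q = 64.58 lb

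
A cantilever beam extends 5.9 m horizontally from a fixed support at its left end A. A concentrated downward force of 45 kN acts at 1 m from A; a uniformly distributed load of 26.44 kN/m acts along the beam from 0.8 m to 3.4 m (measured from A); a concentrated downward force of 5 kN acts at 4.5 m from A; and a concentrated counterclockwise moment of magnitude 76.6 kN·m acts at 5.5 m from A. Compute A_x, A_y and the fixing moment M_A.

A_x = 0, A_y = 118.7 kN, M_A = 135.3 kN·m

Resultant of the distributed load: 26.44 × 2.6 = 68.744 kN at 2.1 m from A.
ΣF_x = 0: A_x = 0.
ΣF_y = 0: A_y − 45 − 26.44·2.6 − 5 = 0 → A_y = 118.7 kN.
ΣM about A: M_A − 45·1 − (26.44·2.6)·2.1 − 5·4.5 + 76.6 = 0 → M_A = 135.3 kN·m.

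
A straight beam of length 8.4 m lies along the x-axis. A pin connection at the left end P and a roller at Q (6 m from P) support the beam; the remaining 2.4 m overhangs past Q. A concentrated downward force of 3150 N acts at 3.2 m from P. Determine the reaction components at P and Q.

ΣM about P: Q_y·6 − 3150·3.2 = 0 → Q_y = 10080/6 = 1680 N.
ΣF_y = 0: P_y + 1680 − 3150 = 0 → P_y = 1470 N.
ΣF_x = 0: no horizontal applied forces, so P_x = 0.

P_x = 0, P_y = 1470 N, Q_y = 1680 N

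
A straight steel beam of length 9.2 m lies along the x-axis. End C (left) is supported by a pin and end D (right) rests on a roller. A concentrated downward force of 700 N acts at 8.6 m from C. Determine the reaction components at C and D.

C_x = 0, C_y = 45.65 N, D_y = 654.3 N

ΣM about C: D_y·9.2 − 700·8.6 = 0 → D_y = 6020/9.2 = 654.348 ≈ 654.3 N.
ΣF_y = 0: C_y + 654.348 − 700 = 0 → C_y = 45.65 N.
ΣF_x = 0: no horizontal applied forces, so C_x = 0.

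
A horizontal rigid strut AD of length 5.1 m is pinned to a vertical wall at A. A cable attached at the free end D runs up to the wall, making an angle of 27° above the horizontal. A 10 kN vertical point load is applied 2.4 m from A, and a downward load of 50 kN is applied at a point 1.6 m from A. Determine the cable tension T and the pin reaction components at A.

T = 44.92 kN, A_x = 40.02 kN, A_y = 39.61 kN

ΣM about A: T·sin27°·5.1 − 10·2.4 − 50·1.6 = 0 → T = 104/(5.1·0.45399) = 44.9176 ≈ 44.92 kN.
ΣF_x = 0: A_x − T·cos27° = 0 → A_x = 44.9176 × 0.891007 = 40.02 kN.
ΣF_y = 0: A_y + T·sin27° − 10 − 50 = 0 → A_y = 60 − 44.9176 × 0.45399 = 39.61 kN.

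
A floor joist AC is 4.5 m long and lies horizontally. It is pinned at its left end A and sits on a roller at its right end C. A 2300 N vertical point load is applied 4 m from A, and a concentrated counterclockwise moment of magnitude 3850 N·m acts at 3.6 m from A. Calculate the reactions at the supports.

Taking moments about A: C_y·4.5 − 2300·4 + 3850 = 0 → C_y = 5350/4.5 = 1188.89 ≈ 1189 N.
ΣF_y = 0: A_y + 1188.89 − 2300 = 0 → A_y = 1111 N.
ΣF_x = 0: no horizontal applied forces, so A_x = 0.

A_x = 0, A_y = 1111 N, C_y = 1189 N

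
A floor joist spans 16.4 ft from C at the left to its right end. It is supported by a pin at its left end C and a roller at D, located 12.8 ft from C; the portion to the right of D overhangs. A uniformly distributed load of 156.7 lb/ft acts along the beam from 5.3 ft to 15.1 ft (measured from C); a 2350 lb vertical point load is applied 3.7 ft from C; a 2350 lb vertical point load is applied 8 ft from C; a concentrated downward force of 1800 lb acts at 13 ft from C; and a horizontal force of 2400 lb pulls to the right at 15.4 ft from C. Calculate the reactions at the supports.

C_x = -2400 lb, C_y = 2836 lb, D_y = 5200 lb

Resultant of the distributed load: 156.7 × 9.8 = 1535.66 lb at 10.2 ft from C.
Taking moments about C: D_y·12.8 − (156.7·9.8)·10.2 − 2350·3.7 − 2350·8 − 1800·13 = 0 → D_y = 66558.732/12.8 = 5199.9 ≈ 5200 lb.
ΣF_y = 0: C_y + 5199.9 − 156.7·9.8 − 2350 − 2350 − 1800 = 0 → C_y = 2836 lb.
ΣF_x = 0: C_x + 2400 = 0 → C_x = -2400 lb.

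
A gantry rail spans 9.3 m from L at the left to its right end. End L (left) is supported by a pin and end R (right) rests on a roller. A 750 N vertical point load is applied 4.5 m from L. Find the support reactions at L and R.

ΣM about L: R_y·9.3 − 750·4.5 = 0 → R_y = 3375/9.3 = 362.903 ≈ 362.9 N.
ΣF_y = 0: L_y + 362.903 − 750 = 0 → L_y = 387.1 N.
ΣF_x = 0: no horizontal applied forces, so L_x = 0.

L_x = 0, L_y = 387.1 N, R_y = 362.9 N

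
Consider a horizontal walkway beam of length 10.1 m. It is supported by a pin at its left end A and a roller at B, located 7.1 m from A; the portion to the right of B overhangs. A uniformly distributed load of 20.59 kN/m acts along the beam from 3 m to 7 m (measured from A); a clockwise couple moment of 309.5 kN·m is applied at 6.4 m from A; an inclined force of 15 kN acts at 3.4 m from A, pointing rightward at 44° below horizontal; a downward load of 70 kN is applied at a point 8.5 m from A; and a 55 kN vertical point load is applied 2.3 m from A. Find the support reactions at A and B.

A_x = -10.79 kN, A_y = 9.579 kN, B_y = 208.2 kN

Resultant of the distributed load: 20.59 × 4 = 82.36 kN at 5 m from A.
Moments about A: B_y·7.1 − (20.59·4)·5 − 309.5 − 15·sin44°·3.4 − 70·8.5 − 55·2.3 = 0 → B_y = 1478.23/7.1 = 208.201 ≈ 208.2 kN.
ΣF_y = 0: A_y + 208.201 − 20.59·4 − 15·sin44° − 70 − 55 = 0 → A_y = 9.579 kN.
ΣF_x = 0: A_x + 15·cos44° = 0 → A_x = -10.79 kN.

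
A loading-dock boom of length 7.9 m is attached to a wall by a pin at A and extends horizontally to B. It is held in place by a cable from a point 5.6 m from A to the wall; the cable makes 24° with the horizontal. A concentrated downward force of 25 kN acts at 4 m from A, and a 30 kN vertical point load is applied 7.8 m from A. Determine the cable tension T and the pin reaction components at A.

ΣM about A: T·sin24°·5.6 − 25·4 − 30·7.8 = 0 → T = 334/(5.6·0.406737) = 146.637 ≈ 146.6 kN.
ΣF_x = 0: A_x − T·cos24° = 0 → A_x = 146.637 × 0.913545 = 134.0 kN.
ΣF_y = 0: A_y + T·sin24° − 25 − 30 = 0 → A_y = 55 − 146.637 × 0.406737 = -4.643 kN.

T = 146.6 kN, A_x = 134.0 kN, A_y = -4.643 kN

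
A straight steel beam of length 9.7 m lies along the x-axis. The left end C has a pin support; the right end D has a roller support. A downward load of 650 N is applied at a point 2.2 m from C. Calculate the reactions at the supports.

C_x = 0, C_y = 502.6 N, D_y = 147.4 N

Taking moments about C: D_y·9.7 − 650·2.2 = 0 → D_y = 1430/9.7 = 147.423 ≈ 147.4 N.
ΣF_y = 0: C_y + 147.423 − 650 = 0 → C_y = 502.6 N.
ΣF_x = 0: no horizontal applied forces, so C_x = 0.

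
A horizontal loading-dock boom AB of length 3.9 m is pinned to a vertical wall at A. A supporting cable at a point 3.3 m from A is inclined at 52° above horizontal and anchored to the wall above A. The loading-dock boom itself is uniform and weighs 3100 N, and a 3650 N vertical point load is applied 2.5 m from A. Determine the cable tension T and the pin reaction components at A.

ΣM about A: T·sin52°·3.3 − 3100·1.95 − 3650·2.5 = 0 → T = 15170/(3.3·0.788011) = 5833.64 ≈ 5834 N.
ΣF_x = 0: A_x − T·cos52° = 0 → A_x = 5833.64 × 0.615661 = 3592 N.
ΣF_y = 0: A_y + T·sin52° − 3100 − 3650 = 0 → A_y = 6750 − 5833.64 × 0.788011 = 2153 N.

T = 5834 N, A_x = 3592 N, A_y = 2153 N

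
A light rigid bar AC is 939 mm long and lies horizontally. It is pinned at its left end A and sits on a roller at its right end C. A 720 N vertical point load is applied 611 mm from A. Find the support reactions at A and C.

ΣM about A: C_y·939 − 720·611 = 0 → C_y = 439920/939 = 468.498 ≈ 468.5 N.
ΣF_y = 0: A_y + 468.498 − 720 = 0 → A_y = 251.5 N.
ΣF_x = 0: no horizontal applied forces, so A_x = 0.

A_x = 0, A_y = 251.5 N, C_y = 468.5 N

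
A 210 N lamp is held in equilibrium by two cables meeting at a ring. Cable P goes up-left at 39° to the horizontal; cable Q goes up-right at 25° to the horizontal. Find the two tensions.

ΣF_x = 0: −T_P·cos39° + T_Q·cos25° = 0 → T_Q = 0.857486·T_P.
ΣF_y = 0: T_P·sin39° + T_Q·sin25° = 210.
Substitute: T_P·(0.62932 + 0.857486·0.422618) = 210 → T_P = 211.756 ≈ 211.8 N.
Then T_Q = 0.857486 × 211.756 = 181.6 N.

T_P = 211.8 N, T_Q = 181.6 N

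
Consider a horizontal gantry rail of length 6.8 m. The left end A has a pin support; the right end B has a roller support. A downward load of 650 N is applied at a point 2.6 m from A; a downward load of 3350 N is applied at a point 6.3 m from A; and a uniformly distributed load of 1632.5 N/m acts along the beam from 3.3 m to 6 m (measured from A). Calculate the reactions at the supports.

Resultant of the distributed load: 1632.5 × 2.7 = 4407.75 N at 4.65 m from A.
Moments about A: B_y·6.8 − 650·2.6 − 3350·6.3 − (1632.5·2.7)·4.65 = 0 → B_y = 43291.0375/6.8 = 6366.33 ≈ 6366 N.
ΣF_y = 0: A_y + 6366.33 − 650 − 3350 − 1632.5·2.7 = 0 → A_y = 2041 N.
ΣF_x = 0: no horizontal applied forces, so A_x = 0.

A_x = 0, A_y = 2041 N, B_y = 6366 N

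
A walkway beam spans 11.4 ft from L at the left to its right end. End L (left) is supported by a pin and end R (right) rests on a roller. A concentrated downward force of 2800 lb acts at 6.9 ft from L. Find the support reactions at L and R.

L_x = 0, L_y = 1105 lb, R_y = 1695 lb

Taking moments about L: R_y·11.4 − 2800·6.9 = 0 → R_y = 19320/11.4 = 1694.74 ≈ 1695 lb.
ΣF_y = 0: L_y + 1694.74 − 2800 = 0 → L_y = 1105 lb.
ΣF_x = 0: no horizontal applied forces, so L_x = 0.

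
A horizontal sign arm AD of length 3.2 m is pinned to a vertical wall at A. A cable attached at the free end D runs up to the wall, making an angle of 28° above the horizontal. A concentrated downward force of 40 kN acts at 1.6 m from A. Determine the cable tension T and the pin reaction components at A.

T = 42.60 kN, A_x = 37.61 kN, A_y = 20.00 kN

ΣM about A: T·sin28°·3.2 − 40·1.6 = 0 → T = 64/(3.2·0.469472) = 42.601 ≈ 42.60 kN.
ΣF_x = 0: A_x − T·cos28° = 0 → A_x = 42.601 × 0.882948 = 37.61 kN.
ΣF_y = 0: A_y + T·sin28° − 40 = 0 → A_y = 40 − 42.601 × 0.469472 = 20.00 kN.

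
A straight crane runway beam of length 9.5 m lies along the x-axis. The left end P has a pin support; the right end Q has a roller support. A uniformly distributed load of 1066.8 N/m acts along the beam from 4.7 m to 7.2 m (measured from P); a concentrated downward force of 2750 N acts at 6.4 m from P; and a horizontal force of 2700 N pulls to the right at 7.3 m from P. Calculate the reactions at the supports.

P_x = -2700 N, P_y = 1894 N, Q_y = 3523 N

Resultant of the distributed load: 1066.8 × 2.5 = 2667 N at 5.95 m from P.
Moments about P: Q_y·9.5 − (1066.8·2.5)·5.95 − 2750·6.4 = 0 → Q_y = 33468.65/9.5 = 3523.02 ≈ 3523 N.
ΣF_y = 0: P_y + 3523.02 − 1066.8·2.5 − 2750 = 0 → P_y = 1894 N.
ΣF_x = 0: P_x + 2700 = 0 → P_x = -2700 N.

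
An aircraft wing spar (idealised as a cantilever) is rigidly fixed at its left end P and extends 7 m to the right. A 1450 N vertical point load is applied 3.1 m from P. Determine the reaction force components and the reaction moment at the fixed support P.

ΣF_x = 0: P_x = 0.
ΣF_y = 0: P_y − 1450 = 0 → P_y = 1450 N.
ΣM about P: M_P − 1450·3.1 = 0 → M_P = 4495 N·m.

P_x = 0, P_y = 1450 N, M_P = 4495 N·m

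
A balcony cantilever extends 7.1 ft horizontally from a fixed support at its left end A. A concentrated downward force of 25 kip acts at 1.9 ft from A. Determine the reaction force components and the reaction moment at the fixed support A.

ΣF_x = 0: A_x = 0.
ΣF_y = 0: A_y − 25 = 0 → A_y = 25.00 kip.
ΣM about A: M_A − 25·1.9 = 0 → M_A = 47.50 kip·ft.

A_x = 0, A_y = 25.00 kip, M_A = 47.50 kip·ft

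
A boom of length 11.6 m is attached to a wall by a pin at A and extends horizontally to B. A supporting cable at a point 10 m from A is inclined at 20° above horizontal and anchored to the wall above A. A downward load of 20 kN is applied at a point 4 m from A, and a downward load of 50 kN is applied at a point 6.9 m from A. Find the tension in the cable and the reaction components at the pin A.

ΣM about A: T·sin20°·10 − 20·4 − 50·6.9 = 0 → T = 425/(10·0.34202) = 124.262 ≈ 124.3 kN.
ΣF_x = 0: A_x − T·cos20° = 0 → A_x = 124.262 × 0.939693 = 116.8 kN.
ΣF_y = 0: A_y + T·sin20° − 20 − 50 = 0 → A_y = 70 − 124.262 × 0.34202 = 27.50 kN.

T = 124.3 kN, A_x = 116.8 kN, A_y = 27.50 kN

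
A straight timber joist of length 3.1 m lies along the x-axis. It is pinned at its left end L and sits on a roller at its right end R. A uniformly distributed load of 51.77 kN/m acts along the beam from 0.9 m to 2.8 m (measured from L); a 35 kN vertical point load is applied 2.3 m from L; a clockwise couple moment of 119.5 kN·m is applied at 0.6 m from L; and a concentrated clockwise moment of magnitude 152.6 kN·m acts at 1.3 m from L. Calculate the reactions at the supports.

Resultant of the distributed load: 51.77 × 1.9 = 98.363 kN at 1.85 m from L.
ΣM about L: R_y·3.1 − (51.77·1.9)·1.85 − 35·2.3 − 119.5 − 152.6 = 0 → R_y = 534.57155/3.1 = 172.442 ≈ 172.4 kN.
ΣF_y = 0: L_y + 172.442 − 51.77·1.9 − 35 = 0 → L_y = -39.08 kN.
ΣF_x = 0: no horizontal applied forces, so L_x = 0.

L_x = 0, L_y = -39.08 kN, R_y = 172.4 kN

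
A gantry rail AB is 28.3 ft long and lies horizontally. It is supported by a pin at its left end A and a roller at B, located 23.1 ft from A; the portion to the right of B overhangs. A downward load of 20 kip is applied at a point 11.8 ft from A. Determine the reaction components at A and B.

Taking moments about A: B_y·23.1 − 20·11.8 = 0 → B_y = 236/23.1 = 10.2165 ≈ 10.22 kip.
ΣF_y = 0: A_y + 10.2165 − 20 = 0 → A_y = 9.784 kip.
ΣF_x = 0: no horizontal applied forces, so A_x = 0.

A_x = 0, A_y = 9.784 kip, B_y = 10.22 kip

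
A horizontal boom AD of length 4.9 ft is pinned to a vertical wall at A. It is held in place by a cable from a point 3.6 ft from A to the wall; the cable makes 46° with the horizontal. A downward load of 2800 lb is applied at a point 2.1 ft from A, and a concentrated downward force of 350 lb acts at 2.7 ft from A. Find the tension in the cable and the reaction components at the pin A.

ΣM about A: T·sin46°·3.6 − 2800·2.1 − 350·2.7 = 0 → T = 6825/(3.6·0.71934) = 2635.52 ≈ 2636 lb.
ΣF_x = 0: A_x − T·cos46° = 0 → A_x = 2635.52 × 0.694658 = 1831 lb.
ΣF_y = 0: A_y + T·sin46° − 2800 − 350 = 0 → A_y = 3150 − 2635.52 × 0.71934 = 1254 lb.

T = 2636 lb, A_x = 1831 lb, A_y = 1254 lb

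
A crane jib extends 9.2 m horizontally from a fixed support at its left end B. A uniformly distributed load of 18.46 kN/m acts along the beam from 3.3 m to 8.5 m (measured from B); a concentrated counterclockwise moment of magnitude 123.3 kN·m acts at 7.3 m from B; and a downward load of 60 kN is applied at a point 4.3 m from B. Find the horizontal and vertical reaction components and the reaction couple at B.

B_x = 0, B_y = 156.0 kN, M_B = 701.1 kN·m

Resultant of the distributed load: 18.46 × 5.2 = 95.992 kN at 5.9 m from B.
ΣF_x = 0: B_x = 0.
ΣF_y = 0: B_y − 18.46·5.2 − 60 = 0 → B_y = 156.0 kN.
ΣM about B: M_B − (18.46·5.2)·5.9 + 123.3 − 60·4.3 = 0 → M_B = 701.1 kN·m.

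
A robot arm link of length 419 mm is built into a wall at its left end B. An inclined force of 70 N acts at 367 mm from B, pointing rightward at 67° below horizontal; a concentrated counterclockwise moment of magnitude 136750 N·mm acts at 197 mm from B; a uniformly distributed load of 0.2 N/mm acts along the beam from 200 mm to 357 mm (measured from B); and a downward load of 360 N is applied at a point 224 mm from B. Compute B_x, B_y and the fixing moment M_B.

Resultant of the distributed load: 0.2 × 157 = 31.4 N at 278.5 mm from B.
ΣF_x = 0: B_x + 70·cos67° = 0 → B_x = -27.35 N.
ΣF_y = 0: B_y − 70·sin67° − 0.2·157 − 360 = 0 → B_y = 455.8 N.
ΣM about B: M_B − 70·sin67°·367 + 136750 − (0.2·157)·278.5 − 360·224 = 0 → M_B = -23720 N·mm.

B_x = -27.35 N, B_y = 455.8 N, M_B = -23720 N·mm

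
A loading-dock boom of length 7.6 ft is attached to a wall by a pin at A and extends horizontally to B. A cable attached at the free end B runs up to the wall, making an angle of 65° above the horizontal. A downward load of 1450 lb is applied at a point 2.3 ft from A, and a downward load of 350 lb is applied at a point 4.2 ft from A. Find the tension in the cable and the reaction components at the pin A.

T = 697.6 lb, A_x = 294.8 lb, A_y = 1168 lb

ΣM about A: T·sin65°·7.6 − 1450·2.3 − 350·4.2 = 0 → T = 4805/(7.6·0.906308) = 697.596 ≈ 697.6 lb.
ΣF_x = 0: A_x − T·cos65° = 0 → A_x = 697.596 × 0.422618 = 294.8 lb.
ΣF_y = 0: A_y + T·sin65° − 1450 − 350 = 0 → A_y = 1800 − 697.596 × 0.906308 = 1168 lb.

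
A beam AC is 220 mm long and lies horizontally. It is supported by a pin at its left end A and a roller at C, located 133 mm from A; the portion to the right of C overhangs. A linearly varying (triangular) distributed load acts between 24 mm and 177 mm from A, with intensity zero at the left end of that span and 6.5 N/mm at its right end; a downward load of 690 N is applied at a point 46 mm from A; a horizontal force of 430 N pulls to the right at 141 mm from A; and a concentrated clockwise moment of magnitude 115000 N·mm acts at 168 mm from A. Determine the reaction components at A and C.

A_x = -430.0 N, A_y = -387.1 N, C_y = 1574 N

Resultant of the triangular load: ½ × 6.5 × 153 = 497.25 N, acting at 126 mm from A (one-third of the span from the peak).
ΣM about A: C_y·133 − (½·6.5·153)·126 − 690·46 − 115000 = 0 → C_y = 209393.5/133 = 1574.39 ≈ 1574 N.
ΣF_y = 0: A_y + 1574.39 − ½·6.5·153 − 690 = 0 → A_y = -387.1 N.
ΣF_x = 0: A_x + 430 = 0 → A_x = -430.0 N.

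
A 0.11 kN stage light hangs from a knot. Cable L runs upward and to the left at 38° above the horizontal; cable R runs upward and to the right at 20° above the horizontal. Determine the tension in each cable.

ΣF_x = 0: −T_L·cos38° + T_R·cos20° = 0 → T_R = 0.838584·T_L.
ΣF_y = 0: T_L·sin38° + T_R·sin20° = 0.11.
Substitute: T_L·(0.615661 + 0.838584·0.34202) = 0.11 → T_L = 0.121887 ≈ 0.1219 kN.
Then T_R = 0.838584 × 0.121887 = 0.1022 kN.

T_L = 0.1219 kN, T_R = 0.1022 kN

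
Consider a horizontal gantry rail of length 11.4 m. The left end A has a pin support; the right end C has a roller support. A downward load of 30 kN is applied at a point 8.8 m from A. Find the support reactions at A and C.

Taking moments about A: C_y·11.4 − 30·8.8 = 0 → C_y = 264/11.4 = 23.1579 ≈ 23.16 kN.
ΣF_y = 0: A_y + 23.1579 − 30 = 0 → A_y = 6.842 kN.
ΣF_x = 0: no horizontal applied forces, so A_x = 0.

A_x = 0, A_y = 6.842 kN, C_y = 23.16 kN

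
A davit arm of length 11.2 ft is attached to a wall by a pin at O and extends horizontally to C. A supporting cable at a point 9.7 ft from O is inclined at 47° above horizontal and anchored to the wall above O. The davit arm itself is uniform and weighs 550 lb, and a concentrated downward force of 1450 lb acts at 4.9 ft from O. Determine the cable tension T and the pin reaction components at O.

ΣM about O: T·sin47°·9.7 − 550·5.6 − 1450·4.9 = 0 → T = 10185/(9.7·0.731354) = 1435.69 ≈ 1436 lb.
ΣF_x = 0: O_x − T·cos47° = 0 → O_x = 1435.69 × 0.681998 = 979.1 lb.
ΣF_y = 0: O_y + T·sin47° − 550 − 1450 = 0 → O_y = 2000 − 1435.69 × 0.731354 = 950.0 lb.

T = 1436 lb, O_x = 979.1 lb, O_y = 950.0 lb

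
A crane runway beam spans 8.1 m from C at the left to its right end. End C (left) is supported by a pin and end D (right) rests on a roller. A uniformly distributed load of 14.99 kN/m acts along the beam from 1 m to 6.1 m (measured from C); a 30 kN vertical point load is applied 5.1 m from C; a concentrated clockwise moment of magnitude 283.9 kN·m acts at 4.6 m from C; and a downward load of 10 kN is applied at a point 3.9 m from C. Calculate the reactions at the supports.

C_x = 0, C_y = 24.19 kN, D_y = 92.26 kN

Resultant of the distributed load: 14.99 × 5.1 = 76.449 kN at 3.55 m from C.
Moments about C: D_y·8.1 − (14.99·5.1)·3.55 − 30·5.1 − 283.9 − 10·3.9 = 0 → D_y = 747.29395/8.1 = 92.2585 ≈ 92.26 kN.
ΣF_y = 0: C_y + 92.2585 − 14.99·5.1 − 30 − 10 = 0 → C_y = 24.19 kN.
ΣF_x = 0: no horizontal applied forces, so C_x = 0.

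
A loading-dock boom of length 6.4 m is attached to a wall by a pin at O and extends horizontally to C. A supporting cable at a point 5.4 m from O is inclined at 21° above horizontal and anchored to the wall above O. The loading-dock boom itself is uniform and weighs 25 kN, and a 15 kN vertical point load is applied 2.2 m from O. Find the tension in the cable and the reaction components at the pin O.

ΣM about O: T·sin21°·5.4 − 25·3.2 − 15·2.2 = 0 → T = 113/(5.4·0.358368) = 58.3923 ≈ 58.39 kN.
ΣF_x = 0: O_x − T·cos21° = 0 → O_x = 58.3923 × 0.93358 = 54.51 kN.
ΣF_y = 0: O_y + T·sin21° − 25 − 15 = 0 → O_y = 40 − 58.3923 × 0.358368 = 19.07 kN.

T = 58.39 kN, O_x = 54.51 kN, O_y = 19.07 kN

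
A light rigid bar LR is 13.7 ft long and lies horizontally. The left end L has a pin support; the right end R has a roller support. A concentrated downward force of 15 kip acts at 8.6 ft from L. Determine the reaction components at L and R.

ΣM about L: R_y·13.7 − 15·8.6 = 0 → R_y = 129/13.7 = 9.41606 ≈ 9.416 kip.
ΣF_y = 0: L_y + 9.41606 − 15 = 0 → L_y = 5.584 kip.
ΣF_x = 0: no horizontal applied forces, so L_x = 0.

L_x = 0, L_y = 5.584 kip, R_y = 9.416 kip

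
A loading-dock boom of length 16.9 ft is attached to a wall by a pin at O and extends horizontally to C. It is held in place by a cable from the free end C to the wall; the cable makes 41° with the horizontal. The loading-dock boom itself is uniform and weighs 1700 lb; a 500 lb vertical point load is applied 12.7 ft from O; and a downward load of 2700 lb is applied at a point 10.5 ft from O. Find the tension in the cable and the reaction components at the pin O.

ΣM about O: T·sin41°·16.9 − 1700·8.45 − 500·12.7 − 2700·10.5 = 0 → T = 49065/(16.9·0.656059) = 4425.29 ≈ 4425 lb.
ΣF_x = 0: O_x − T·cos41° = 0 → O_x = 4425.29 × 0.75471 = 3340 lb.
ΣF_y = 0: O_y + T·sin41° − 1700 − 500 − 2700 = 0 → O_y = 4900 − 4425.29 × 0.656059 = 1997 lb.

T = 4425 lb, O_x = 3340 lb, O_y = 1997 lb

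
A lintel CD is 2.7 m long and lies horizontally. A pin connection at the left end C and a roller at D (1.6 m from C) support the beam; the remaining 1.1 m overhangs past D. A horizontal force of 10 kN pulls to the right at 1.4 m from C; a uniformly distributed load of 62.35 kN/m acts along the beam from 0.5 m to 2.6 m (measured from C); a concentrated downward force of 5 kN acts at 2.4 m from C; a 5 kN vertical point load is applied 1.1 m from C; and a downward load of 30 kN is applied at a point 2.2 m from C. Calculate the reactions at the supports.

C_x = -10.00 kN, C_y = -8.096 kN, D_y = 179.0 kN

Resultant of the distributed load: 62.35 × 2.1 = 130.935 kN at 1.55 m from C.
Taking moments about C: D_y·1.6 − (62.35·2.1)·1.55 − 5·2.4 − 5·1.1 − 30·2.2 = 0 → D_y = 286.44925/1.6 = 179.031 ≈ 179.0 kN.
ΣF_y = 0: C_y + 179.031 − 62.35·2.1 − 5 − 5 − 30 = 0 → C_y = -8.096 kN.
ΣF_x = 0: C_x + 10 = 0 → C_x = -10.00 kN.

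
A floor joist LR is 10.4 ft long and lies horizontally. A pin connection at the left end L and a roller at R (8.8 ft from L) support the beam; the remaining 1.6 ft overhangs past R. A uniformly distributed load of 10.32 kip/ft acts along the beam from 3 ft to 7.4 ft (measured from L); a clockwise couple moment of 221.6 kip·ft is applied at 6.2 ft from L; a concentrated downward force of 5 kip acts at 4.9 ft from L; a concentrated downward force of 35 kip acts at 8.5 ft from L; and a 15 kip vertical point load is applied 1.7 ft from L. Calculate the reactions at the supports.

L_x = 0, L_y = 8.906 kip, R_y = 91.50 kip

Resultant of the distributed load: 10.32 × 4.4 = 45.408 kip at 5.2 ft from L.
ΣM about L: R_y·8.8 − (10.32·4.4)·5.2 − 221.6 − 5·4.9 − 35·8.5 − 15·1.7 = 0 → R_y = 805.2216/8.8 = 91.5025 ≈ 91.50 kip.
ΣF_y = 0: L_y + 91.5025 − 10.32·4.4 − 5 − 35 − 15 = 0 → L_y = 8.906 kip.
ΣF_x = 0: no horizontal applied forces, so L_x = 0.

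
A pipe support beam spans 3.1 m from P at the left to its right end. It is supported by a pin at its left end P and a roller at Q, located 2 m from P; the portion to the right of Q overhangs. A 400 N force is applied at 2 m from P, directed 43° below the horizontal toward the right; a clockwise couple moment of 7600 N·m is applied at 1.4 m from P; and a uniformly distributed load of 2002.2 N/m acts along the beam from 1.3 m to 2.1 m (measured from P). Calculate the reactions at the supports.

P_x = -292.5 N, P_y = -3560 N, Q_y = 5434 N

Resultant of the distributed load: 2002.2 × 0.8 = 1601.76 N at 1.7 m from P.
Moments about P: Q_y·2 − 400·sin43°·2 − 7600 − (2002.2·0.8)·1.7 = 0 → Q_y = 10868.6/2 = 5434.3 ≈ 5434 N.
ΣF_y = 0: P_y + 5434.3 − 400·sin43° − 2002.2·0.8 = 0 → P_y = -3560 N.
ΣF_x = 0: P_x + 400·cos43° = 0 → P_x = -292.5 N.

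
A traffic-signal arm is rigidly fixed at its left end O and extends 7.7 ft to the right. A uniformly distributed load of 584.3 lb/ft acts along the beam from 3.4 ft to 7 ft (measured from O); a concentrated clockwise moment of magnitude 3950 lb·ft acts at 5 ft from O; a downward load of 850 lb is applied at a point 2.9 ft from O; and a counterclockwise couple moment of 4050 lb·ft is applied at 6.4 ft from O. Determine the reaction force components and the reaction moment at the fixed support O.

O_x = 0, O_y = 2953 lb, M_O = 13300 lb·ft

Resultant of the distributed load: 584.3 × 3.6 = 2103.48 lb at 5.2 ft from O.
ΣF_x = 0: O_x = 0.
ΣF_y = 0: O_y − 584.3·3.6 − 850 = 0 → O_y = 2953 lb.
ΣM about O: M_O − (584.3·3.6)·5.2 − 3950 − 850·2.9 + 4050 = 0 → M_O = 13300 lb·ft.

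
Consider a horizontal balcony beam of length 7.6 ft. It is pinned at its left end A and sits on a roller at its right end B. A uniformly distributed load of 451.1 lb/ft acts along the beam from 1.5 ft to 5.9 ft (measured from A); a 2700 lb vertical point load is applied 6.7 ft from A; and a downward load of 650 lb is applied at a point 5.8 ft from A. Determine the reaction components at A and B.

A_x = 0, A_y = 1492 lb, B_y = 3843 lb

Resultant of the distributed load: 451.1 × 4.4 = 1984.84 lb at 3.7 ft from A.
ΣM about A: B_y·7.6 − (451.1·4.4)·3.7 − 2700·6.7 − 650·5.8 = 0 → B_y = 29203.908/7.6 = 3842.62 ≈ 3843 lb.
ΣF_y = 0: A_y + 3842.62 − 451.1·4.4 − 2700 − 650 = 0 → A_y = 1492 lb.
ΣF_x = 0: no horizontal applied forces, so A_x = 0.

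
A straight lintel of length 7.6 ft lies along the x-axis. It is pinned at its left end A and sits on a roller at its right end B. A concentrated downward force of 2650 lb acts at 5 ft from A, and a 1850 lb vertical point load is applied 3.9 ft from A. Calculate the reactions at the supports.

Taking moments about A: B_y·7.6 − 2650·5 − 1850·3.9 = 0 → B_y = 20465/7.6 = 2692.76 ≈ 2693 lb.
ΣF_y = 0: A_y + 2692.76 − 2650 − 1850 = 0 → A_y = 1807 lb.
ΣF_x = 0: no horizontal applied forces, so A_x = 0.

A_x = 0, A_y = 1807 lb, B_y = 2693 lb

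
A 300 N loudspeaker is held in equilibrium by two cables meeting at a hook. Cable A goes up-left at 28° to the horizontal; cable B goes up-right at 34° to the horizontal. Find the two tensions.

T_A = 281.7 N, T_B = 300.0 N

ΣF_x = 0: −T_A·cos28° + T_B·cos34° = 0 → T_B = 1.06503·T_A.
ΣF_y = 0: T_A·sin28° + T_B·sin34° = 300.
Substitute: T_A·(0.469472 + 1.06503·0.559193) = 300 → T_A = 281.682 ≈ 281.7 N.
Then T_B = 1.06503 × 281.682 = 300.0 N.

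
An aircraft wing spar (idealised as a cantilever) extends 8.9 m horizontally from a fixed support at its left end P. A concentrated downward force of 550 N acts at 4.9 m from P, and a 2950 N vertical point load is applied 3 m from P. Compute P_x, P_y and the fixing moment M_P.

P_x = 0, P_y = 3500 N, M_P = 11540 N·m

ΣF_x = 0: P_x = 0.
ΣF_y = 0: P_y − 550 − 2950 = 0 → P_y = 3500 N.
ΣM about P: M_P − 550·4.9 − 2950·3 = 0 → M_P = 11540 N·m.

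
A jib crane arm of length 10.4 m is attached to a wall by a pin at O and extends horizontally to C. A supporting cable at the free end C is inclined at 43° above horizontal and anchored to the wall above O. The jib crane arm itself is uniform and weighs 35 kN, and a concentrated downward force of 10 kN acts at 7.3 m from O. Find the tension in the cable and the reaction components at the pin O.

ΣM about O: T·sin43°·10.4 − 35·5.2 − 10·7.3 = 0 → T = 255/(10.4·0.681998) = 35.9521 ≈ 35.95 kN.
ΣF_x = 0: O_x − T·cos43° = 0 → O_x = 35.9521 × 0.731354 = 26.29 kN.
ΣF_y = 0: O_y + T·sin43° − 35 − 10 = 0 → O_y = 45 − 35.9521 × 0.681998 = 20.48 kN.

T = 35.95 kN, O_x = 26.29 kN, O_y = 20.48 kN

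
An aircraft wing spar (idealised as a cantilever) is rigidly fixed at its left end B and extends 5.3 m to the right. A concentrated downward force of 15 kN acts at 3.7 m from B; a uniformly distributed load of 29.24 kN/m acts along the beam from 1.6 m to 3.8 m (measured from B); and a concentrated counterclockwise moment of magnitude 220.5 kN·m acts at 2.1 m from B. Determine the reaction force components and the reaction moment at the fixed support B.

Resultant of the distributed load: 29.24 × 2.2 = 64.328 kN at 2.7 m from B.
ΣF_x = 0: B_x = 0.
ΣF_y = 0: B_y − 15 − 29.24·2.2 = 0 → B_y = 79.33 kN.
ΣM about B: M_B − 15·3.7 − (29.24·2.2)·2.7 + 220.5 = 0 → M_B = 8.686 kN·m.

B_x = 0, B_y = 79.33 kN, M_B = 8.686 kN·m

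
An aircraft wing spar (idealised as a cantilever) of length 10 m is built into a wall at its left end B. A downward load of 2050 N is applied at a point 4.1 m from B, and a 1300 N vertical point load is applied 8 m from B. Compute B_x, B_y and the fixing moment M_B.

B_x = 0, B_y = 3350 N, M_B = 18800 N·m

ΣF_x = 0: B_x = 0.
ΣF_y = 0: B_y − 2050 − 1300 = 0 → B_y = 3350 N.
ΣM about B: M_B − 2050·4.1 − 1300·8 = 0 → M_B = 18800 N·m.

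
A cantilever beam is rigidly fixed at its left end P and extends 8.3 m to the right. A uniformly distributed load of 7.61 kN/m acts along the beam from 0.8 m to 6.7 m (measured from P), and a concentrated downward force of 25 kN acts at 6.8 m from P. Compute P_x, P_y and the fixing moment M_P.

Resultant of the distributed load: 7.61 × 5.9 = 44.899 kN at 3.75 m from P.
ΣF_x = 0: P_x = 0.
ΣF_y = 0: P_y − 7.61·5.9 − 25 = 0 → P_y = 69.90 kN.
ΣM about P: M_P − (7.61·5.9)·3.75 − 25·6.8 = 0 → M_P = 338.4 kN·m.

P_x = 0, P_y = 69.90 kN, M_P = 338.4 kN·m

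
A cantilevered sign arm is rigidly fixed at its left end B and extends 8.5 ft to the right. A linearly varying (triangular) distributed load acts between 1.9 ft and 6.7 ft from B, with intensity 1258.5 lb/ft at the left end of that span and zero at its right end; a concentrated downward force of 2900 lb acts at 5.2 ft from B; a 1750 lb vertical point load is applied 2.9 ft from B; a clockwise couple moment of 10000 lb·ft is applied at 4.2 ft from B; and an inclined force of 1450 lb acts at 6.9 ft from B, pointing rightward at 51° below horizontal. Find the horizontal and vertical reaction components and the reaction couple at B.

Resultant of the triangular load: ½ × 1258.5 × 4.8 = 3020.4 lb, acting at 3.5 ft from B (one-third of the span from the peak).
ΣF_x = 0: B_x + 1450·cos51° = 0 → B_x = -912.5 lb.
ΣF_y = 0: B_y − ½·1258.5·4.8 − 2900 − 1750 − 1450·sin51° = 0 → B_y = 8797 lb.
ΣM about B: M_B − (½·1258.5·4.8)·3.5 − 2900·5.2 − 1750·2.9 − 10000 − 1450·sin51°·6.9 = 0 → M_B = 48500 lb·ft.

B_x = -912.5 lb, B_y = 8797 lb, M_B = 48500 lb·ft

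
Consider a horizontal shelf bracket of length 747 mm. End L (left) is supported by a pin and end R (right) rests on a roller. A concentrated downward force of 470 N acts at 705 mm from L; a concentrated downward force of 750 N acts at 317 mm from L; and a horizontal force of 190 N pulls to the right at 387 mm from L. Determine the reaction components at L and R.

L_x = -190.0 N, L_y = 458.2 N, R_y = 761.8 N

Taking moments about L: R_y·747 − 470·705 − 750·317 = 0 → R_y = 569100/747 = 761.847 ≈ 761.8 N.
ΣF_y = 0: L_y + 761.847 − 470 − 750 = 0 → L_y = 458.2 N.
ΣF_x = 0: L_x + 190 = 0 → L_x = -190.0 N.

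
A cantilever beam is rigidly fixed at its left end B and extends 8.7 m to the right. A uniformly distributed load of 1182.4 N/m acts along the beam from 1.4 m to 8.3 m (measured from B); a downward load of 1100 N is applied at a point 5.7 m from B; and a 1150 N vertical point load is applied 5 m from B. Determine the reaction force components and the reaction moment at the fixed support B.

B_x = 0, B_y = 10410 N, M_B = 51590 N·m

Resultant of the distributed load: 1182.4 × 6.9 = 8158.56 N at 4.85 m from B.
ΣF_x = 0: B_x = 0.
ΣF_y = 0: B_y − 1182.4·6.9 − 1100 − 1150 = 0 → B_y = 10410 N.
ΣM about B: M_B − (1182.4·6.9)·4.85 − 1100·5.7 − 1150·5 = 0 → M_B = 51590 N·m.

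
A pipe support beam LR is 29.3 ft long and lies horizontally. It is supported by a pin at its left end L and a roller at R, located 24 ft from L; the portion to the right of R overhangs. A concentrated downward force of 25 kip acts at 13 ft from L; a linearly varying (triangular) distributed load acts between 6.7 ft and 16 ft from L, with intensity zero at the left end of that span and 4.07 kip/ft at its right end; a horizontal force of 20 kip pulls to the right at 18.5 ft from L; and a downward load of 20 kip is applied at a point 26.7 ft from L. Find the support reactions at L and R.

Resultant of the triangular load: ½ × 4.07 × 9.3 = 18.9255 kip, acting at 12.9 ft from L (one-third of the span from the peak).
Taking moments about L: R_y·24 − 25·13 − (½·4.07·9.3)·12.9 − 20·26.7 = 0 → R_y = 1103.13895/24 = 45.9641 ≈ 45.96 kip.
ΣF_y = 0: L_y + 45.9641 − 25 − ½·4.07·9.3 − 20 = 0 → L_y = 17.96 kip.
ΣF_x = 0: L_x + 20 = 0 → L_x = -20.00 kip.

L_x = -20.00 kip, L_y = 17.96 kip, R_y = 45.96 kip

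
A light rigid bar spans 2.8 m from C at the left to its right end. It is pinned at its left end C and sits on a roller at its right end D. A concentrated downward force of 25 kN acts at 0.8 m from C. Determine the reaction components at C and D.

C_x = 0, C_y = 17.86 kN, D_y = 7.143 kN

ΣM about C: D_y·2.8 − 25·0.8 = 0 → D_y = 20/2.8 = 7.14286 ≈ 7.143 kN.
ΣF_y = 0: C_y + 7.14286 − 25 = 0 → C_y = 17.86 kN.
ΣF_x = 0: no horizontal applied forces, so C_x = 0.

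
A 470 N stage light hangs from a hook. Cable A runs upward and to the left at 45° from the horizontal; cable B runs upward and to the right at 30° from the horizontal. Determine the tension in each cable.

T_A = 421.4 N, T_B = 344.1 N

ΣF_x = 0: −T_A·cos45° + T_B·cos30° = 0 → T_B = 0.816497·T_A.
ΣF_y = 0: T_A·sin45° + T_B·sin30° = 470.
Substitute: T_A·(0.707107 + 0.816497·0.5) = 470 → T_A = 421.39 ≈ 421.4 N.
Then T_B = 0.816497 × 421.39 = 344.1 N.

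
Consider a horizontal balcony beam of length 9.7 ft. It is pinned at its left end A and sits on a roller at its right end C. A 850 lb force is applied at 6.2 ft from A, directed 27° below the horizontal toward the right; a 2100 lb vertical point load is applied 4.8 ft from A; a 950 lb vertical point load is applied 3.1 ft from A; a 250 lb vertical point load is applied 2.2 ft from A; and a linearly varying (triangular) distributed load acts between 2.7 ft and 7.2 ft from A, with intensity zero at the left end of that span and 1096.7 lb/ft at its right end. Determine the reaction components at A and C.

Resultant of the triangular load: ½ × 1096.7 × 4.5 = 2467.575 lb, acting at 5.7 ft from A (one-third of the span from the peak).
Moments about A: C_y·9.7 − 850·sin27°·6.2 − 2100·4.8 − 950·3.1 − 250·2.2 − (½·1096.7·4.5)·5.7 = 0 → C_y = 30032.7/9.7 = 3096.15 ≈ 3096 lb.
ΣF_y = 0: A_y + 3096.15 − 850·sin27° − 2100 − 950 − 250 − ½·1096.7·4.5 = 0 → A_y = 3057 lb.
ΣF_x = 0: A_x + 850·cos27° = 0 → A_x = -757.4 lb.

A_x = -757.4 lb, A_y = 3057 lb, C_y = 3096 lb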